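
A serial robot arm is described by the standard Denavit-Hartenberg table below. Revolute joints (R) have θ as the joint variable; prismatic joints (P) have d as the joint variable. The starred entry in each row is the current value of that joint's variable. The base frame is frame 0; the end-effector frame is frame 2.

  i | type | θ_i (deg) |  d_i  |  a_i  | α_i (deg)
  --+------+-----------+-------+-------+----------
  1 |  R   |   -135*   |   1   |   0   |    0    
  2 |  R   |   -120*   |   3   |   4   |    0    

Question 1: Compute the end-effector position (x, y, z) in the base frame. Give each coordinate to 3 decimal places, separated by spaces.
-1.035 3.864 4.000

after link 1: o_1 = (0.0000, 0.0000, 1.0000)
after link 2: o_2 = (-1.0353, 3.8637, 4.0000)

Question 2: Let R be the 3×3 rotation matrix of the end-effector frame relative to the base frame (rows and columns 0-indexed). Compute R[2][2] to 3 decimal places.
End-effector z-axis (col 2 of R) = (0.0000,0.0000,1.0000)
R[2][2] = 1.0000

1.000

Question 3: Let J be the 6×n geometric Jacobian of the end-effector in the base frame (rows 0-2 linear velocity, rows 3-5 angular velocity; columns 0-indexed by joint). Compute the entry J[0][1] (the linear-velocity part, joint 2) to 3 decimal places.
-3.864

axis z_1 = (0.0000,0.0000,1.0000); lever o_n−o_1 = (-1.0353,3.8637,3.0000)
cross product → J_v[:, 1] = (-3.8637,-1.0353,0.0000)
J_ω[:, 1] = z_1
entry J[0][1] = -3.8637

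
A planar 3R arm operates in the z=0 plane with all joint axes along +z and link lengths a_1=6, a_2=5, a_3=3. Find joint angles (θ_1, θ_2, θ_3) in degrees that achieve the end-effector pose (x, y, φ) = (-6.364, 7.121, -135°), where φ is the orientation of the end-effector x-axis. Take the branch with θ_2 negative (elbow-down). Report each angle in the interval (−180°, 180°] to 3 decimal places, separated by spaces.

135.004 -45.008 135.003

wrist centre = target − a_3·(cos φ, sin φ) = (-4.2427, 9.2423)
cos θ_2 = (103.4208−6²−5²)/(2·6·5) = 0.7070; θ_2 = -45.0075° (elbow-down)
β = atan2(9.2423,-4.2427) = 114.6575°; ψ = atan2(-3.5360,9.5351) = -20.3469°
θ_1 = β − ψ = 135.0043°
θ_3 = φ − θ_1 − θ_2 = 135.0032° (wrapped to (-180°,180°])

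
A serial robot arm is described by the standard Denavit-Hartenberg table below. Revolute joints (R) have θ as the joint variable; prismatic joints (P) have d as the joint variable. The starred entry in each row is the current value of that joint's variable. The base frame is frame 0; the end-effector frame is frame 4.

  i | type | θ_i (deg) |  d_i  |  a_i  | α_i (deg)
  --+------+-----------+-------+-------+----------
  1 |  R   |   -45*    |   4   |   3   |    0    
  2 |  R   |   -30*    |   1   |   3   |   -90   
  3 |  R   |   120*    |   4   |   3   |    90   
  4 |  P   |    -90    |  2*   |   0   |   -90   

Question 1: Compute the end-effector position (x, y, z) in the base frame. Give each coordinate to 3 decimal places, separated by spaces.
after link 1: o_1 = (2.1213, -2.1213, 4.0000)
after link 2: o_2 = (2.8978, -5.0191, 5.0000)
after link 3: o_3 = (6.3733, -2.5349, 2.4019)
after link 4: o_4 = (6.8215, -4.2080, 1.4019)

6.822 -4.208 1.402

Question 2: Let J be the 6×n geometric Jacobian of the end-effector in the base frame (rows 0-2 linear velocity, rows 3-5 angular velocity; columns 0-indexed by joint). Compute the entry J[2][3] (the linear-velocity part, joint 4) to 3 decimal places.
prismatic axis z_3 = (0.2241,-0.8365,-0.5000)
J_v[:, 3] = z_3; J_ω[:, 3] = (0,0,0)
entry J[2][3] = -0.5000

-0.500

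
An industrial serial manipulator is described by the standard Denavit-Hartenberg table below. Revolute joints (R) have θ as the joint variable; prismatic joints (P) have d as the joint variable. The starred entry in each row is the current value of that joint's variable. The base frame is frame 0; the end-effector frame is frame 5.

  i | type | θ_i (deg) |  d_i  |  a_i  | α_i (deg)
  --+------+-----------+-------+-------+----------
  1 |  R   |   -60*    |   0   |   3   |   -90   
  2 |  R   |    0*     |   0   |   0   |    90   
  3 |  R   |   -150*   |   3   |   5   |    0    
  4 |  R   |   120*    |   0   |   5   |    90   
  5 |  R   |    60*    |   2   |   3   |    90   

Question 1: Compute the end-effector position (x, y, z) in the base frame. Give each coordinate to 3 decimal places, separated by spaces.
-4.830 -6.598 5.598

after link 1: o_1 = (1.5000, -2.5981, 0.0000)
after link 2: o_2 = (1.5000, -2.5981, 0.0000)
after link 3: o_3 = (-2.8301, -0.0981, 3.0000)
after link 4: o_4 = (-2.8301, -5.0981, 3.0000)
after link 5: o_5 = (-4.8301, -6.5981, 5.5981)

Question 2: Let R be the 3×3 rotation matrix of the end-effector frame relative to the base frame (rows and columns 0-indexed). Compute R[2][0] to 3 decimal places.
0.866

End-effector x-axis (col 0 of R) = (-0.0000,-0.5000,0.8660)
R[2][0] = 0.8660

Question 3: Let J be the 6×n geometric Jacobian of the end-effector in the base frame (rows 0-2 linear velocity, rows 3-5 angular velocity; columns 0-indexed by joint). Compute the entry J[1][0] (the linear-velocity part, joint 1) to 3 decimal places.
axis z_0 = ẑ; lever o_n−o_0 = (-4.8301,-6.5981,5.5981)
cross product → J_v[:, 0] = (6.5981,-4.8301,0.0000)
J_ω[:, 0] = z_0
entry J[1][0] = -4.8301

-4.830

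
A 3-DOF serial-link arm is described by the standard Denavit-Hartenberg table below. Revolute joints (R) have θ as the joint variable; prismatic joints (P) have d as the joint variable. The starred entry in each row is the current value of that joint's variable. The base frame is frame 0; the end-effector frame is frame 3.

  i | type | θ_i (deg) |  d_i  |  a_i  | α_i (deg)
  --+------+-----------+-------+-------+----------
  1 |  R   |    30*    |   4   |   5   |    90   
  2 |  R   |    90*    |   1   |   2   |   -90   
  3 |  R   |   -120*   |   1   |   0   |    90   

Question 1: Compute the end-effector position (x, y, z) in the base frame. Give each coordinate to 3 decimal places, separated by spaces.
3.964 1.134 6.000

after link 1: o_1 = (4.3301, 2.5000, 4.0000)
after link 2: o_2 = (4.8301, 1.6340, 6.0000)
after link 3: o_3 = (3.9641, 1.1340, 6.0000)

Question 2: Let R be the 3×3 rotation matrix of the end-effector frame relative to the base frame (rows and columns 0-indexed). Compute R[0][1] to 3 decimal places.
End-effector y-axis (col 1 of R) = (-0.8660,-0.5000,0.0000)
R[0][1] = -0.8660

-0.866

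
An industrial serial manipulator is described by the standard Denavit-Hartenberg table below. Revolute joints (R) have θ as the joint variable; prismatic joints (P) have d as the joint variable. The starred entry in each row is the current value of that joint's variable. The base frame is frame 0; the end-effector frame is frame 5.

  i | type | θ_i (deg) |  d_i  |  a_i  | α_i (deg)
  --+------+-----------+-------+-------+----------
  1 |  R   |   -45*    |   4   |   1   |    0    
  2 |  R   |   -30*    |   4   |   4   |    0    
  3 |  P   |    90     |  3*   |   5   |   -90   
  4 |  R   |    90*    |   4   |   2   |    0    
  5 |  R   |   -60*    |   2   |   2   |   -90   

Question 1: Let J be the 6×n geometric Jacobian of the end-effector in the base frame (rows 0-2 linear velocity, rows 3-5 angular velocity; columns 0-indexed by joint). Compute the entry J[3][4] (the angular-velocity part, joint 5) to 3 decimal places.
-0.259

axis z_4 = (-0.2588,0.9659,0.0000); lever o_n−o_4 = (1.1554,2.3801,-1.0000)
cross product → J_v[:, 4] = (-0.9659,-0.2588,-1.7321)
J_ω[:, 4] = z_4
entry J[3][4] = -0.2588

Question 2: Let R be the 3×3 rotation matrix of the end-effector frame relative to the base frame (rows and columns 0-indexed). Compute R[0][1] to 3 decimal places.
End-effector y-axis (col 1 of R) = (0.2588,-0.9659,-0.0000)
R[0][1] = 0.2588

0.259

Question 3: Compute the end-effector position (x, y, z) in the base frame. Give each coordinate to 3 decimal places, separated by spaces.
after link 1: o_1 = (0.7071, -0.7071, 4.0000)
after link 2: o_2 = (1.7424, -4.5708, 8.0000)
after link 3: o_3 = (6.5720, -3.2767, 11.0000)
after link 4: o_4 = (5.5367, 0.5870, 9.0000)
after link 5: o_5 = (6.6921, 2.9671, 8.0000)

6.692 2.967 8.000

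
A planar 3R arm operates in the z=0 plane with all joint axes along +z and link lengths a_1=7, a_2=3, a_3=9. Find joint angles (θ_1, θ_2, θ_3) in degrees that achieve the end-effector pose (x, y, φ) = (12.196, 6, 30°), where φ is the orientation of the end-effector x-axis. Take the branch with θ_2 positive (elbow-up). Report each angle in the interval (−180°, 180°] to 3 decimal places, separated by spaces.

wrist centre = target − a_3·(cos φ, sin φ) = (4.4018, 1.5000)
cos θ_2 = (21.6256−7²−3²)/(2·7·3) = -0.8661; θ_2 = 150.0037° (elbow-up)
β = atan2(1.5000,4.4018) = 18.8177°; ψ = atan2(1.4998,4.4018) = 18.8155°
θ_1 = β − ψ = 0.0022°
θ_3 = φ − θ_1 − θ_2 = -120.0058° (wrapped to (-180°,180°])

0.002 150.004 -120.006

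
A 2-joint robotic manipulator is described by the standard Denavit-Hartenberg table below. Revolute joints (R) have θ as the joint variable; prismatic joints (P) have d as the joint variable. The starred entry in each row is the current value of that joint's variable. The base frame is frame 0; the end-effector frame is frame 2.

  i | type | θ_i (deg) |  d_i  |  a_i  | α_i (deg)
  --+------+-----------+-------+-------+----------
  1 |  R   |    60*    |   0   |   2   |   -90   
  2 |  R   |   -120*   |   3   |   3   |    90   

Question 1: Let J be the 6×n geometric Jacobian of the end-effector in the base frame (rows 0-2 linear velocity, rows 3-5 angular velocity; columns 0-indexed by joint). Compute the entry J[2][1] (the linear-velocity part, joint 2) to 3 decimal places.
1.500

axis z_1 = (-0.8660,0.5000,0.0000); lever o_n−o_1 = (-3.3481,0.2010,2.5981)
cross product → J_v[:, 1] = (1.2990,2.2500,1.5000)
J_ω[:, 1] = z_1
entry J[2][1] = 1.5000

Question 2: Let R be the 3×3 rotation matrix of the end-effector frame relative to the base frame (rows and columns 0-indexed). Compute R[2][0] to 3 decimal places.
0.866

End-effector x-axis (col 0 of R) = (-0.2500,-0.4330,0.8660)
R[2][0] = 0.8660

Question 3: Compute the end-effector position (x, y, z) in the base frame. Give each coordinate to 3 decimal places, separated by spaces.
-2.348 1.933 2.598

after link 1: o_1 = (1.0000, 1.7321, 0.0000)
after link 2: o_2 = (-2.3481, 1.9330, 2.5981)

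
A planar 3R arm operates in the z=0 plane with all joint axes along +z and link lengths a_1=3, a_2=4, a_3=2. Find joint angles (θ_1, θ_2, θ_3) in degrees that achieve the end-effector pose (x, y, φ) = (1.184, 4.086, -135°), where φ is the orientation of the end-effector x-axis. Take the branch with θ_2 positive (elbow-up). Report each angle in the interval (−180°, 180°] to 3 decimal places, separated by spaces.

30.005 59.992 135.004

wrist centre = target − a_3·(cos φ, sin φ) = (2.5982, 5.5002)
cos θ_2 = (37.0031−3²−4²)/(2·3·4) = 0.5001; θ_2 = 59.9916° (elbow-up)
β = atan2(5.5002,2.5982) = 64.7147°; ψ = atan2(3.4638,5.0005) = 34.7100°
θ_1 = β − ψ = 30.0047°
θ_3 = φ − θ_1 − θ_2 = 135.0037° (wrapped to (-180°,180°])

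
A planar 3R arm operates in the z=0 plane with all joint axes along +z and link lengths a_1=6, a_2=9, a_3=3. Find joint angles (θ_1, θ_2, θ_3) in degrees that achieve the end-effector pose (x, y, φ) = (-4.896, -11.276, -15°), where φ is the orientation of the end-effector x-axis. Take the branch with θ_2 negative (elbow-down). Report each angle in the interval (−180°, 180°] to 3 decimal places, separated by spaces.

wrist centre = target − a_3·(cos φ, sin φ) = (-7.7938, -10.4995)
cos θ_2 = (170.9834−6²−9²)/(2·6·9) = 0.4998; θ_2 = -60.0102° (elbow-down)
β = atan2(-10.4995,-7.7938) = -126.5864°; ψ = atan2(-7.7950,10.4986) = -36.5932°
θ_1 = β − ψ = -89.9932°
θ_3 = φ − θ_1 − θ_2 = 135.0034° (wrapped to (-180°,180°])

-89.993 -60.010 135.003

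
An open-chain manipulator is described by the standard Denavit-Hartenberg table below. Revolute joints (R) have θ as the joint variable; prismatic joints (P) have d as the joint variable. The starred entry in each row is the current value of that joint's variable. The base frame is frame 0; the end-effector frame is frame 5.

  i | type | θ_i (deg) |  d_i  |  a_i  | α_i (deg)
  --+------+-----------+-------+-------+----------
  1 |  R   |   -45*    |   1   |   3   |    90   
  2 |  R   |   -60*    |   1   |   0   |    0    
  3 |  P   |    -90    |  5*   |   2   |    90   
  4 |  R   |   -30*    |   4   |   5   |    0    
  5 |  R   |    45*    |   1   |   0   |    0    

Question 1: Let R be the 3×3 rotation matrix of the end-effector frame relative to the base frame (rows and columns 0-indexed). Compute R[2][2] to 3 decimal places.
End-effector z-axis (col 2 of R) = (-0.3536,0.3536,0.8660)
R[2][2] = 0.8660

0.866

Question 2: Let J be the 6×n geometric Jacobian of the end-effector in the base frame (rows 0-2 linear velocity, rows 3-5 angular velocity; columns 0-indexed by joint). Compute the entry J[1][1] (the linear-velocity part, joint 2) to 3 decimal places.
axis z_1 = (-0.7071,-0.7071,0.0000); lever o_n−o_1 = (-8.1190,3.1693,1.1651)
cross product → J_v[:, 1] = (-0.8238,0.8238,-7.9821)
J_ω[:, 1] = z_1
entry J[1][1] = 0.8238

0.824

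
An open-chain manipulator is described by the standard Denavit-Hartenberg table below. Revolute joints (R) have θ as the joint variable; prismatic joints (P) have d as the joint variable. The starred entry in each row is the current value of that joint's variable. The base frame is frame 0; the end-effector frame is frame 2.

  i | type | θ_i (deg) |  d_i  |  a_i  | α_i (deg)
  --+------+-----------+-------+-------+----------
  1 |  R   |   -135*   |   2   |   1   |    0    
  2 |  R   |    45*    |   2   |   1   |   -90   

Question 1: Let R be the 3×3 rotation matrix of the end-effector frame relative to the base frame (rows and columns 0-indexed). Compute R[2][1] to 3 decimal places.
-1.000

End-effector y-axis (col 1 of R) = (0.0000,0.0000,-1.0000)
R[2][1] = -1.0000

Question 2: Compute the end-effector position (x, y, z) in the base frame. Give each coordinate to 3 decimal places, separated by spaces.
after link 1: o_1 = (-0.7071, -0.7071, 2.0000)
after link 2: o_2 = (-0.7071, -1.7071, 4.0000)

-0.707 -1.707 4.000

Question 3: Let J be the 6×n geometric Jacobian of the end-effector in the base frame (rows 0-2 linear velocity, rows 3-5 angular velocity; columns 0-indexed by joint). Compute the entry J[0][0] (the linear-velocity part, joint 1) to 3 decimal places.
1.707

axis z_0 = ẑ; lever o_n−o_0 = (-0.7071,-1.7071,4.0000)
cross product → J_v[:, 0] = (1.7071,-0.7071,0.0000)
J_ω[:, 0] = z_0
entry J[0][0] = 1.7071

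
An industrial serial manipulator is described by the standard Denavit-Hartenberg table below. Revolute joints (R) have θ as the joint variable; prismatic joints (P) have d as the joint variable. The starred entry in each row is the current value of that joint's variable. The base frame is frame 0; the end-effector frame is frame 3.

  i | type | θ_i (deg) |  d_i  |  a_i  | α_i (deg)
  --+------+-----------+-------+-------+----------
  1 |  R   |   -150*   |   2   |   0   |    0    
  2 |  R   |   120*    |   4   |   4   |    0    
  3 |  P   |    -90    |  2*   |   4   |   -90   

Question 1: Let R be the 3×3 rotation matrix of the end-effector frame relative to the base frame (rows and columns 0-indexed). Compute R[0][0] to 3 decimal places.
-0.500

End-effector x-axis (col 0 of R) = (-0.5000,-0.8660,0.0000)
R[0][0] = -0.5000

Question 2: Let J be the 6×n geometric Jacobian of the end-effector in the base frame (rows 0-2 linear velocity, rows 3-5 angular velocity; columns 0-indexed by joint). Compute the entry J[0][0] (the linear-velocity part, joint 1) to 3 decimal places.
5.464

axis z_0 = ẑ; lever o_n−o_0 = (1.4641,-5.4641,8.0000)
cross product → J_v[:, 0] = (5.4641,1.4641,-0.0000)
J_ω[:, 0] = z_0
entry J[0][0] = 5.4641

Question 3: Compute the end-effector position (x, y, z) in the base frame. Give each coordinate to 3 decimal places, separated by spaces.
after link 1: o_1 = (0.0000, 0.0000, 2.0000)
after link 2: o_2 = (3.4641, -2.0000, 6.0000)
after link 3: o_3 = (1.4641, -5.4641, 8.0000)

1.464 -5.464 8.000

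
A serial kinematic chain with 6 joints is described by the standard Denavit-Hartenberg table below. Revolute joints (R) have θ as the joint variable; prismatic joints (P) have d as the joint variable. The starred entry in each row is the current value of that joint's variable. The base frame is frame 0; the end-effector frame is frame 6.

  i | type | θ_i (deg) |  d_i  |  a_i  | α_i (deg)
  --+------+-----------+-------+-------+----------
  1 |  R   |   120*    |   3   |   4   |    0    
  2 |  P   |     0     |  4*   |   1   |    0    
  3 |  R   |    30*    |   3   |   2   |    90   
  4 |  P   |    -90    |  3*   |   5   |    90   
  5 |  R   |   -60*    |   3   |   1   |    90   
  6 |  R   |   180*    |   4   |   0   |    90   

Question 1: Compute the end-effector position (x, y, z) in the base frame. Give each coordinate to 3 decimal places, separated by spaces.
-1.567 3.946 7.964

after link 1: o_1 = (-2.0000, 3.4641, 3.0000)
after link 2: o_2 = (-2.5000, 4.3301, 7.0000)
after link 3: o_3 = (-4.2321, 5.3301, 10.0000)
after link 4: o_4 = (-2.7321, 7.9282, 5.0000)
after link 5: o_5 = (-0.5670, 5.6782, 4.5000)
after link 6: o_6 = (-1.5670, 3.9462, 7.9641)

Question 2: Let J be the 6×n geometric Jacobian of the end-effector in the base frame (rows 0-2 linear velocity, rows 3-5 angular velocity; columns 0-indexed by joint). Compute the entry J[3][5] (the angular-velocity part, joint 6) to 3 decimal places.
axis z_5 = (-0.2500,-0.4330,0.8660); lever o_n−o_5 = (-1.0000,-1.7321,3.4641)
cross product → J_v[:, 5] = (-0.0000,0.0000,-0.0000)
J_ω[:, 5] = z_5
entry J[3][5] = -0.2500

-0.250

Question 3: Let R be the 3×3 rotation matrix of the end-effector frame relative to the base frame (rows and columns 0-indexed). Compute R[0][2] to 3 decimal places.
End-effector z-axis (col 2 of R) = (0.8660,-0.5000,-0.0000)
R[0][2] = 0.8660

0.866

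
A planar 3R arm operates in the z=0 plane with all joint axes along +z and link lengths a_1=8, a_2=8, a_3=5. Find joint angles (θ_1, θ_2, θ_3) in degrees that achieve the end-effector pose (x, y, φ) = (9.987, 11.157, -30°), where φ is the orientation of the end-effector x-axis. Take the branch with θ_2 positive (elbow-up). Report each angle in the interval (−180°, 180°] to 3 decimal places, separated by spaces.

45.001 44.997 -119.999

wrist centre = target − a_3·(cos φ, sin φ) = (5.6569, 13.6570)
cos θ_2 = (218.5139−8²−8²)/(2·8·8) = 0.7071; θ_2 = 44.9973° (elbow-up)
β = atan2(13.6570,5.6569) = 67.5001°; ψ = atan2(5.6566,13.6571) = 22.4987°
θ_1 = β − ψ = 45.0015°
θ_3 = φ − θ_1 − θ_2 = -119.9988° (wrapped to (-180°,180°])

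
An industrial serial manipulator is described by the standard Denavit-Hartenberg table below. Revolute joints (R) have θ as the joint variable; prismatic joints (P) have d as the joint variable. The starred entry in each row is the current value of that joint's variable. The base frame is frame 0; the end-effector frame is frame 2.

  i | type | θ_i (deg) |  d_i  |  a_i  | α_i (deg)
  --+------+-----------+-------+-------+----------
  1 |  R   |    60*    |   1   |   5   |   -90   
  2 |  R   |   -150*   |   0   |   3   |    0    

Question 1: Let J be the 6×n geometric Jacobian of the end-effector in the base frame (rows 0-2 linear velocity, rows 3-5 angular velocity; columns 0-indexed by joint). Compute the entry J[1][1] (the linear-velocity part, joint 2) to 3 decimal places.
axis z_1 = (-0.8660,0.5000,0.0000); lever o_n−o_1 = (-1.2990,-2.2500,1.5000)
cross product → J_v[:, 1] = (0.7500,1.2990,2.5981)
J_ω[:, 1] = z_1
entry J[1][1] = 1.2990

1.299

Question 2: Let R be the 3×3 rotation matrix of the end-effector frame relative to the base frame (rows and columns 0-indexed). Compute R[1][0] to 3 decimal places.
End-effector x-axis (col 0 of R) = (-0.4330,-0.7500,0.5000)
R[1][0] = -0.7500

-0.750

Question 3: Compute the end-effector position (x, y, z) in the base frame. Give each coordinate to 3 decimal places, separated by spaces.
1.201 2.080 2.500

after link 1: o_1 = (2.5000, 4.3301, 1.0000)
after link 2: o_2 = (1.2010, 2.0801, 2.5000)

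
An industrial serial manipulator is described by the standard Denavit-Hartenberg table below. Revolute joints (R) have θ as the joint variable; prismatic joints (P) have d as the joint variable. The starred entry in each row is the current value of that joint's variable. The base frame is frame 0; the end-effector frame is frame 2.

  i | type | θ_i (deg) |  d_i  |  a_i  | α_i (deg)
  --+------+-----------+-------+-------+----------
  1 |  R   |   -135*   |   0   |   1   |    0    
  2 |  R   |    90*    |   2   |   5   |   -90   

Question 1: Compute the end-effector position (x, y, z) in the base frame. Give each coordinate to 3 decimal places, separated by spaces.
2.828 -4.243 2.000

after link 1: o_1 = (-0.7071, -0.7071, 0.0000)
after link 2: o_2 = (2.8284, -4.2426, 2.0000)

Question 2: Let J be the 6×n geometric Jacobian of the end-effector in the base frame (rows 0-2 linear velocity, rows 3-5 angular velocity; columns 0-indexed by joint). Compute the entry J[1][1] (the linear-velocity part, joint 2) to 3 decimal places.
axis z_1 = (0.0000,0.0000,1.0000); lever o_n−o_1 = (3.5355,-3.5355,2.0000)
cross product → J_v[:, 1] = (3.5355,3.5355,-0.0000)
J_ω[:, 1] = z_1
entry J[1][1] = 3.5355

3.536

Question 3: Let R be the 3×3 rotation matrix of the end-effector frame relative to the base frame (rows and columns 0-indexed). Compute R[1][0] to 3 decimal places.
End-effector x-axis (col 0 of R) = (0.7071,-0.7071,0.0000)
R[1][0] = -0.7071

-0.707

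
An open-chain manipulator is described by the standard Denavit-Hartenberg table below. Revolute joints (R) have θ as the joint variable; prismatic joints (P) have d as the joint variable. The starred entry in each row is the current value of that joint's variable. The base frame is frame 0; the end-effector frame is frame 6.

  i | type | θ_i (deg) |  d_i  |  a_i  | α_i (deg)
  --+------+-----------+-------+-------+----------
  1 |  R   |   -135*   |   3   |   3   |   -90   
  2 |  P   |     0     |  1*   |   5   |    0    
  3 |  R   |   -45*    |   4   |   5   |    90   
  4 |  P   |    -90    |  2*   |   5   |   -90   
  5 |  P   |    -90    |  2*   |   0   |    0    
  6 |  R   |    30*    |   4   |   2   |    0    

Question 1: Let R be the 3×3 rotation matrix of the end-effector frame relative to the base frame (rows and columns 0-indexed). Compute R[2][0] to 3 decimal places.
0.612

End-effector x-axis (col 0 of R) = (0.0795,0.7866,0.6124)
R[2][0] = 0.6124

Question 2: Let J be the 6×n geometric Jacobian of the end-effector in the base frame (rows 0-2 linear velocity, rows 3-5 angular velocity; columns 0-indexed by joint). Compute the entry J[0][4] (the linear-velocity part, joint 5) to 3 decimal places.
prismatic axis z_4 = (-0.5000,-0.5000,0.7071)
J_v[:, 4] = z_4; J_ω[:, 4] = (0,0,0)
entry J[0][4] = -0.5000

-0.500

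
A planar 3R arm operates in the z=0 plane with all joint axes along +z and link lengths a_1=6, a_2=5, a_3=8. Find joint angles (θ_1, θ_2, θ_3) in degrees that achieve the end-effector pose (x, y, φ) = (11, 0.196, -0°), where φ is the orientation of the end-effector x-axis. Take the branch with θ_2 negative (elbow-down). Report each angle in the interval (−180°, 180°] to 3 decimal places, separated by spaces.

wrist centre = target − a_3·(cos φ, sin φ) = (3.0000, 0.1960)
cos θ_2 = (9.0384−6²−5²)/(2·6·5) = -0.8660; θ_2 = -150.0001° (elbow-down)
β = atan2(0.1960,3.0000) = 3.7380°; ψ = atan2(-2.5000,1.6699) = -56.2591°
θ_1 = β − ψ = 59.9971°
θ_3 = φ − θ_1 − θ_2 = 90.0030° (wrapped to (-180°,180°])

59.997 -150.000 90.003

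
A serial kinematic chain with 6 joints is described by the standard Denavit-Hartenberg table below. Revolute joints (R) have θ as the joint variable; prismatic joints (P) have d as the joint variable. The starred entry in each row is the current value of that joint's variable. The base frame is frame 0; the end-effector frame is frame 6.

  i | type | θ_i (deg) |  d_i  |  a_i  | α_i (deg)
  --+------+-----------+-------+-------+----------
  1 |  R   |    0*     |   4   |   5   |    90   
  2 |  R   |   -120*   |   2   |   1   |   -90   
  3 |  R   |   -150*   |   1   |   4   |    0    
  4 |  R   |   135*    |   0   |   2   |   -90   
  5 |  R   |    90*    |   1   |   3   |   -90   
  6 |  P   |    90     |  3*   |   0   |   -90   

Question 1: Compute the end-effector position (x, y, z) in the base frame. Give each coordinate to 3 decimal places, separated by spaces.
after link 1: o_1 = (5.0000, 0.0000, 4.0000)
after link 2: o_2 = (4.5000, -2.0000, 3.1340)
after link 3: o_3 = (7.0981, -4.0000, 5.6340)
after link 4: o_4 = (6.1322, -4.5176, 3.9609)
after link 5: o_5 = (3.4047, -3.5517, 5.2368)
after link 6: o_6 = (4.8536, -2.7753, 7.7463)

4.854 -2.775 7.746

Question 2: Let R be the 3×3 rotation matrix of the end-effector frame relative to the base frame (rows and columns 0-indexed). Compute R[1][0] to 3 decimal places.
-0.966

End-effector x-axis (col 0 of R) = (0.1294,-0.9659,0.2241)
R[1][0] = -0.9659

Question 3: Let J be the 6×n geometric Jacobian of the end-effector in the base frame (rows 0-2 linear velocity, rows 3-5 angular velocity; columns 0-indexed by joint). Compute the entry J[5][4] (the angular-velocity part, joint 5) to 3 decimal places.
-0.224

axis z_4 = (-0.1294,0.9659,-0.2241); lever o_n−o_4 = (-1.2786,1.7424,3.7854)
cross product → J_v[:, 4] = (4.0470,0.7765,1.0095)
J_ω[:, 4] = z_4
entry J[5][4] = -0.2241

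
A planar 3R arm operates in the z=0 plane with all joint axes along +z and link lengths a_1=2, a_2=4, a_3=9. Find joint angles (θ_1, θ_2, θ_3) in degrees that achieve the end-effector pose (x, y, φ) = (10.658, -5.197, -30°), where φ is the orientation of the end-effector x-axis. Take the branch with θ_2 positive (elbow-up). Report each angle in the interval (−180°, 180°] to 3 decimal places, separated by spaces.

wrist centre = target − a_3·(cos φ, sin φ) = (2.8638, -0.6970)
cos θ_2 = (8.6870−2²−4²)/(2·2·4) = -0.7071; θ_2 = 134.9964° (elbow-up)
β = atan2(-0.6970,2.8638) = -13.6790°; ψ = atan2(2.8286,-0.8283) = 106.3207°
θ_1 = β − ψ = -119.9997°
θ_3 = φ − θ_1 − θ_2 = -44.9967° (wrapped to (-180°,180°])

-120.000 134.996 -44.997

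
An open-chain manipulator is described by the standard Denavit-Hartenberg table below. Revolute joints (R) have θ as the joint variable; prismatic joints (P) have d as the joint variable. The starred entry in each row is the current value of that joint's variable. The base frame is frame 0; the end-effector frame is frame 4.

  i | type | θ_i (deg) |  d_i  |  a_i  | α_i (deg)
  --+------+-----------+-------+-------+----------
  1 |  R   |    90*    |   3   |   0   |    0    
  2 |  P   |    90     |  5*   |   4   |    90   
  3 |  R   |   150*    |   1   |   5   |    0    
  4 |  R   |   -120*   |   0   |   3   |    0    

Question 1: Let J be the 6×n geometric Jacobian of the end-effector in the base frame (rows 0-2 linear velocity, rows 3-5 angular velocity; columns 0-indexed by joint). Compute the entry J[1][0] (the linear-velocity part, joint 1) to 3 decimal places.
-2.268

axis z_0 = ẑ; lever o_n−o_0 = (-2.2679,1.0000,12.0000)
cross product → J_v[:, 0] = (-1.0000,-2.2679,0.0000)
J_ω[:, 0] = z_0
entry J[1][0] = -2.2679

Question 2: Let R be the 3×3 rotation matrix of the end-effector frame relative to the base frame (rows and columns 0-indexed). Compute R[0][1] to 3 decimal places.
0.500

End-effector y-axis (col 1 of R) = (0.5000,-0.0000,0.8660)
R[0][1] = 0.5000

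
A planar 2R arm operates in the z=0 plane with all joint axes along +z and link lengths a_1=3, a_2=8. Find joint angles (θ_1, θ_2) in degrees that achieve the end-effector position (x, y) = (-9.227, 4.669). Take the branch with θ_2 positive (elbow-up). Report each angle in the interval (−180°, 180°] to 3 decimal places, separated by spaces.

cos θ_2 = (106.9371−3²−8²)/(2·3·8) = 0.7070; θ_2 = 45.0068° (elbow-up)
β = atan2(4.6690,-9.2270) = 153.1599°; ψ = atan2(5.6575,8.6562) = 33.1679°
θ_1 = β − ψ = 119.9920°

119.992 45.007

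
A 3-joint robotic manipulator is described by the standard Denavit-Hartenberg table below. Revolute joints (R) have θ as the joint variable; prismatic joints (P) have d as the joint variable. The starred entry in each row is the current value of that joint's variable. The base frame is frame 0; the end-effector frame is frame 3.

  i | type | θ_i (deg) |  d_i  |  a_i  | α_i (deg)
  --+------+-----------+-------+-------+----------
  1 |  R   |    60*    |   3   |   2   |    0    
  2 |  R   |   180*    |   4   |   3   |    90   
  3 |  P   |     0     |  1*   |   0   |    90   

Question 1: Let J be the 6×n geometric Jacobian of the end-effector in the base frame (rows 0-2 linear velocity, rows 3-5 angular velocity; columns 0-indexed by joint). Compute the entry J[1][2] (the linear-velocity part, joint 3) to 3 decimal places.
prismatic axis z_2 = (-0.8660,0.5000,0.0000)
J_v[:, 2] = z_2; J_ω[:, 2] = (0,0,0)
entry J[1][2] = 0.5000

0.500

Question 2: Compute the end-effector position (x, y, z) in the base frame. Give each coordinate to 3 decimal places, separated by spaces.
after link 1: o_1 = (1.0000, 1.7321, 3.0000)
after link 2: o_2 = (-0.5000, -0.8660, 7.0000)
after link 3: o_3 = (-1.3660, -0.3660, 7.0000)

-1.366 -0.366 7.000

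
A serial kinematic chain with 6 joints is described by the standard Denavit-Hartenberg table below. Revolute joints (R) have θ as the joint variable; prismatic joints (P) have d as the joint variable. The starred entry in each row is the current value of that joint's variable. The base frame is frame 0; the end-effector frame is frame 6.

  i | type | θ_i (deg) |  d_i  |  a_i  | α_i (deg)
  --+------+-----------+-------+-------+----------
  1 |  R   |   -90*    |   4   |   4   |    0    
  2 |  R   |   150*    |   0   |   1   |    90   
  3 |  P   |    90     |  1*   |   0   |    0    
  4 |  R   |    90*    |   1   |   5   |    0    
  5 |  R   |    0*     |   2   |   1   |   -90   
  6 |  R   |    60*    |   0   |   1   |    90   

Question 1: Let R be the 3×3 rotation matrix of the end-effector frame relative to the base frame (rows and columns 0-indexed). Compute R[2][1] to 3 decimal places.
-1.000

End-effector y-axis (col 1 of R) = (0.0000,-0.0000,-1.0000)
R[2][1] = -1.0000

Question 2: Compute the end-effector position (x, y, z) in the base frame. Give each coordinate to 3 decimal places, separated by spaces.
after link 1: o_1 = (0.0000, -4.0000, 4.0000)
after link 2: o_2 = (0.5000, -3.1340, 4.0000)
after link 3: o_3 = (1.3660, -3.6340, 4.0000)
after link 4: o_4 = (-0.2679, -8.4641, 4.0000)
after link 5: o_5 = (0.9641, -10.3301, 4.0000)
after link 6: o_6 = (-0.0359, -10.3301, 4.0000)

-0.036 -10.330 4.000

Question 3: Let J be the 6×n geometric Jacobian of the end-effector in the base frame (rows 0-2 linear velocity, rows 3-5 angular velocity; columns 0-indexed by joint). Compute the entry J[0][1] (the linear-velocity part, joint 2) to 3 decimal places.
6.330

axis z_1 = (0.0000,0.0000,1.0000); lever o_n−o_1 = (-0.0359,-6.3301,0.0000)
cross product → J_v[:, 1] = (6.3301,-0.0359,0.0000)
J_ω[:, 1] = z_1
entry J[0][1] = 6.3301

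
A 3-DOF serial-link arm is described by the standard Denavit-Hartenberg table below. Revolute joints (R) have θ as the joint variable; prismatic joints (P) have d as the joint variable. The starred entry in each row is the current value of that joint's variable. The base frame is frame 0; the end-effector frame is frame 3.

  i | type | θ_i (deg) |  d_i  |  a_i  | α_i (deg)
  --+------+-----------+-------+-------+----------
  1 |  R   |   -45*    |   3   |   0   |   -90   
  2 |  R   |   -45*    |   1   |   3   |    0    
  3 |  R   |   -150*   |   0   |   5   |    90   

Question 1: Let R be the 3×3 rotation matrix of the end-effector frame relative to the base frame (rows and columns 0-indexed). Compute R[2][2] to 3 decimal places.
-0.966

End-effector z-axis (col 2 of R) = (0.1830,-0.1830,-0.9659)
R[2][2] = -0.9659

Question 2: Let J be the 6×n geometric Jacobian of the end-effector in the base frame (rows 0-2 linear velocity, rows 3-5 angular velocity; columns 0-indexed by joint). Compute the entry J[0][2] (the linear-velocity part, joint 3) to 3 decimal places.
-0.915

axis z_2 = (0.7071,0.7071,0.0000); lever o_n−o_2 = (-3.4151,3.4151,-1.2941)
cross product → J_v[:, 2] = (-0.9151,0.9151,4.8296)
J_ω[:, 2] = z_2
entry J[0][2] = -0.9151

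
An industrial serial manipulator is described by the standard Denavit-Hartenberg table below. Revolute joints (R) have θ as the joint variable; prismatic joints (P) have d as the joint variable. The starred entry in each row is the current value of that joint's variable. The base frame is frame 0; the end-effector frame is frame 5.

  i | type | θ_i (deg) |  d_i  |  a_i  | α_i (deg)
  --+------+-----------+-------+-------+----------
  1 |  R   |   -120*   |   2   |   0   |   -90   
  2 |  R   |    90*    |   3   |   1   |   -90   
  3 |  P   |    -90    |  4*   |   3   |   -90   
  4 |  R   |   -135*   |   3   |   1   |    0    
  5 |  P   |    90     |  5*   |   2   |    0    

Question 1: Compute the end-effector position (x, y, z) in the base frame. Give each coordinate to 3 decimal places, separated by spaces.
after link 1: o_1 = (0.0000, 0.0000, 2.0000)
after link 2: o_2 = (2.5981, -1.5000, 1.0000)
after link 3: o_3 = (7.1962, 0.4641, 1.0000)
after link 4: o_4 = (6.9373, 1.4300, -2.0000)
after link 5: o_5 = (8.8692, 1.9477, -7.0000)

8.869 1.948 -7.000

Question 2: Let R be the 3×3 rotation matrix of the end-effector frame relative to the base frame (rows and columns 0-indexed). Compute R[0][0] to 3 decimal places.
End-effector x-axis (col 0 of R) = (0.9659,0.2588,0.0000)
R[0][0] = 0.9659

0.966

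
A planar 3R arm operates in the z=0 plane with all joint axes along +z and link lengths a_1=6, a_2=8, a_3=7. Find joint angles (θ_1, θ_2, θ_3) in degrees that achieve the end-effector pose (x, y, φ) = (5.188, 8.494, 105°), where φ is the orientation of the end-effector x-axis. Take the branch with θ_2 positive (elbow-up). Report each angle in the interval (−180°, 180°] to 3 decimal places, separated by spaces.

wrist centre = target − a_3·(cos φ, sin φ) = (6.9997, 1.7325)
cos θ_2 = (51.9979−6²−8²)/(2·6·8) = -0.5000; θ_2 = 120.0015° (elbow-up)
β = atan2(1.7325,6.9997) = 13.9020°; ψ = atan2(6.9281,1.9998) = 73.8990°
θ_1 = β − ψ = -59.9970°
θ_3 = φ − θ_1 − θ_2 = 44.9955° (wrapped to (-180°,180°])

-59.997 120.001 44.996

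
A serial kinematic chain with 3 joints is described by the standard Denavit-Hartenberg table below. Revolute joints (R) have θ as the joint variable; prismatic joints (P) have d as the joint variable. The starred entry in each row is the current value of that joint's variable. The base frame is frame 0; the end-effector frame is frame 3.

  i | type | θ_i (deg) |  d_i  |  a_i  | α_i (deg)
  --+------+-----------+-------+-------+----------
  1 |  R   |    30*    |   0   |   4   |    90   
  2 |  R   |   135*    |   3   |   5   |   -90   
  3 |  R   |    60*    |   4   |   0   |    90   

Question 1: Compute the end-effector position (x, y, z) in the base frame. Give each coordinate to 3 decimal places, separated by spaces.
-0.547 -3.780 0.707

after link 1: o_1 = (3.4641, 2.0000, 0.0000)
after link 2: o_2 = (1.9022, -2.3658, 3.5355)
after link 3: o_3 = (-0.5473, -3.7801, 0.7071)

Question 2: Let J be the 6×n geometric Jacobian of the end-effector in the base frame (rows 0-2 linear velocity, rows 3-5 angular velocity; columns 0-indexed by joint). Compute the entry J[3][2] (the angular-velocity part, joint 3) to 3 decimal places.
-0.612

axis z_2 = (-0.6124,-0.3536,-0.7071); lever o_n−o_2 = (-2.4495,-1.4142,-2.8284)
cross product → J_v[:, 2] = (0.0000,0.0000,0.0000)
J_ω[:, 2] = z_2
entry J[3][2] = -0.6124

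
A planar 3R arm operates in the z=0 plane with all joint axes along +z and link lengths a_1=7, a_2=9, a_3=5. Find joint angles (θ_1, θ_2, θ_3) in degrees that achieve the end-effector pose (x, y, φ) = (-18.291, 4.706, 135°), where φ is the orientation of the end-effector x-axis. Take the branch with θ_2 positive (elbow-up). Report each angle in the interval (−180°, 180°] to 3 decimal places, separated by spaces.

wrist centre = target − a_3·(cos φ, sin φ) = (-14.7555, 1.1705)
cos θ_2 = (219.0938−7²−9²)/(2·7·9) = 0.7071; θ_2 = 45.0011° (elbow-up)
β = atan2(1.1705,-14.7555) = 175.4646°; ψ = atan2(6.3641,13.3638) = 25.4646°
θ_1 = β − ψ = 150.0000°
θ_3 = φ − θ_1 − θ_2 = -60.0011° (wrapped to (-180°,180°])

150.000 45.001 -60.001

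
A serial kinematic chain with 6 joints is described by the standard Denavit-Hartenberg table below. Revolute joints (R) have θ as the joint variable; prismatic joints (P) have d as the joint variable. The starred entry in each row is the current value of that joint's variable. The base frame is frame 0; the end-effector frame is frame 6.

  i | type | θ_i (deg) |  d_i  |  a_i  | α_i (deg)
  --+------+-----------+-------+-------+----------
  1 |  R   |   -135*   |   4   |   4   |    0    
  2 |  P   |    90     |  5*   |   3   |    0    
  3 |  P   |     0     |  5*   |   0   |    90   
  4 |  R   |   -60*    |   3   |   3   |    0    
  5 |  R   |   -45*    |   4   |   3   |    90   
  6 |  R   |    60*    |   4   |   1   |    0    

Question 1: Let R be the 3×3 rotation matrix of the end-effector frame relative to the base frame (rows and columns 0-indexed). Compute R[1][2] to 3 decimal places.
End-effector z-axis (col 2 of R) = (-0.6830,0.6830,0.2588)
R[1][2] = 0.6830

0.683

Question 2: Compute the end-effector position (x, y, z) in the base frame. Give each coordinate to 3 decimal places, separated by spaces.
-8.581 -8.200 9.056

after link 1: o_1 = (-2.8284, -2.8284, 4.0000)
after link 2: o_2 = (-0.7071, -4.9497, 9.0000)
after link 3: o_3 = (-0.7071, -4.9497, 14.0000)
after link 4: o_4 = (-1.7678, -8.1317, 11.4019)
after link 5: o_5 = (-5.1452, -10.4111, 8.5041)
after link 6: o_6 = (-8.5812, -8.1999, 9.0565)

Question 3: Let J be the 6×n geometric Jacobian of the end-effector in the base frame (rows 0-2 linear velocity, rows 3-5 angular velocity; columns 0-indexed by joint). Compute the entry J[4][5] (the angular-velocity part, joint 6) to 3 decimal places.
axis z_5 = (-0.6830,0.6830,0.2588); lever o_n−o_5 = (-3.4359,2.2112,0.5523)
cross product → J_v[:, 5] = (-0.1951,-0.5120,0.8365)
J_ω[:, 5] = z_5
entry J[4][5] = 0.6830

0.683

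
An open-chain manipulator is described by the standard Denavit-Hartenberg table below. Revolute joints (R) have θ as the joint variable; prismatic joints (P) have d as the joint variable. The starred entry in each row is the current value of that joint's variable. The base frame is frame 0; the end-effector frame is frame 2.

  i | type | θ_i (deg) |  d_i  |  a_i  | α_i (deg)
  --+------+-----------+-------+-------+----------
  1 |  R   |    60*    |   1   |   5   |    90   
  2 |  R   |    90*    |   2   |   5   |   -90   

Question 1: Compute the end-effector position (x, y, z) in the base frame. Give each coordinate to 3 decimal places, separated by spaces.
after link 1: o_1 = (2.5000, 4.3301, 1.0000)
after link 2: o_2 = (4.2321, 3.3301, 6.0000)

4.232 3.330 6.000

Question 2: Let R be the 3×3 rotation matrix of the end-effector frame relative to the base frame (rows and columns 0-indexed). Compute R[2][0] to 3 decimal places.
1.000

End-effector x-axis (col 0 of R) = (-0.0000,0.0000,1.0000)
R[2][0] = 1.0000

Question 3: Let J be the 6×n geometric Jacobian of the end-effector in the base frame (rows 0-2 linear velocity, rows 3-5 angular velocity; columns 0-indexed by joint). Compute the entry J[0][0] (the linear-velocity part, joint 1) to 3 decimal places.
-3.330

axis z_0 = ẑ; lever o_n−o_0 = (4.2321,3.3301,6.0000)
cross product → J_v[:, 0] = (-3.3301,4.2321,0.0000)
J_ω[:, 0] = z_0
entry J[0][0] = -3.3301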